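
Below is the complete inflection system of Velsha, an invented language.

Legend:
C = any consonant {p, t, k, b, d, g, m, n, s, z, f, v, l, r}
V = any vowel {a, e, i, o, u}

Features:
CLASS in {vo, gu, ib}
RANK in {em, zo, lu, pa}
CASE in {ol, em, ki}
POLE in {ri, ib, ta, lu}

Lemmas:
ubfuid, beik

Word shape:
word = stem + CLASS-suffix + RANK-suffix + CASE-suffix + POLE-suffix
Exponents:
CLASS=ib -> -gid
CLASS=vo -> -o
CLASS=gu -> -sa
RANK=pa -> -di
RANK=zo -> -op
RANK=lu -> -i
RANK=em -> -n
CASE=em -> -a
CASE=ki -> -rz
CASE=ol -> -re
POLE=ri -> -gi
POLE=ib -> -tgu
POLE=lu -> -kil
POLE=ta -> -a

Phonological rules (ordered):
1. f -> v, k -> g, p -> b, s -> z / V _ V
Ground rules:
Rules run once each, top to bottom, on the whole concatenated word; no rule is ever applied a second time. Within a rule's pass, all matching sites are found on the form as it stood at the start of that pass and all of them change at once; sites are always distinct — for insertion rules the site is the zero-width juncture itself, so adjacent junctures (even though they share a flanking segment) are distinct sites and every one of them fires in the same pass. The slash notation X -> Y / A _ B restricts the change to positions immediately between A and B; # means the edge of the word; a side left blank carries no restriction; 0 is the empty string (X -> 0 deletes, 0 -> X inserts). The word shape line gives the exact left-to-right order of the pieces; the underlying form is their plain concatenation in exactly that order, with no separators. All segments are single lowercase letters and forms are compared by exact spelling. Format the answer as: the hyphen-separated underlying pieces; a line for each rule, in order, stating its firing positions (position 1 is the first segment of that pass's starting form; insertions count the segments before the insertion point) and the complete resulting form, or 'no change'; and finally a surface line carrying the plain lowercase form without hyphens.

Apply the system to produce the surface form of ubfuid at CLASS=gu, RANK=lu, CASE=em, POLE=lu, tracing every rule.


underlying: ubfuid-sa-i-a-kil
1. f -> v, k -> g, p -> b, s -> z / V _ V: fires at position(s) 11: ubfuidsaiagil
surface: ubfuidsaiagil


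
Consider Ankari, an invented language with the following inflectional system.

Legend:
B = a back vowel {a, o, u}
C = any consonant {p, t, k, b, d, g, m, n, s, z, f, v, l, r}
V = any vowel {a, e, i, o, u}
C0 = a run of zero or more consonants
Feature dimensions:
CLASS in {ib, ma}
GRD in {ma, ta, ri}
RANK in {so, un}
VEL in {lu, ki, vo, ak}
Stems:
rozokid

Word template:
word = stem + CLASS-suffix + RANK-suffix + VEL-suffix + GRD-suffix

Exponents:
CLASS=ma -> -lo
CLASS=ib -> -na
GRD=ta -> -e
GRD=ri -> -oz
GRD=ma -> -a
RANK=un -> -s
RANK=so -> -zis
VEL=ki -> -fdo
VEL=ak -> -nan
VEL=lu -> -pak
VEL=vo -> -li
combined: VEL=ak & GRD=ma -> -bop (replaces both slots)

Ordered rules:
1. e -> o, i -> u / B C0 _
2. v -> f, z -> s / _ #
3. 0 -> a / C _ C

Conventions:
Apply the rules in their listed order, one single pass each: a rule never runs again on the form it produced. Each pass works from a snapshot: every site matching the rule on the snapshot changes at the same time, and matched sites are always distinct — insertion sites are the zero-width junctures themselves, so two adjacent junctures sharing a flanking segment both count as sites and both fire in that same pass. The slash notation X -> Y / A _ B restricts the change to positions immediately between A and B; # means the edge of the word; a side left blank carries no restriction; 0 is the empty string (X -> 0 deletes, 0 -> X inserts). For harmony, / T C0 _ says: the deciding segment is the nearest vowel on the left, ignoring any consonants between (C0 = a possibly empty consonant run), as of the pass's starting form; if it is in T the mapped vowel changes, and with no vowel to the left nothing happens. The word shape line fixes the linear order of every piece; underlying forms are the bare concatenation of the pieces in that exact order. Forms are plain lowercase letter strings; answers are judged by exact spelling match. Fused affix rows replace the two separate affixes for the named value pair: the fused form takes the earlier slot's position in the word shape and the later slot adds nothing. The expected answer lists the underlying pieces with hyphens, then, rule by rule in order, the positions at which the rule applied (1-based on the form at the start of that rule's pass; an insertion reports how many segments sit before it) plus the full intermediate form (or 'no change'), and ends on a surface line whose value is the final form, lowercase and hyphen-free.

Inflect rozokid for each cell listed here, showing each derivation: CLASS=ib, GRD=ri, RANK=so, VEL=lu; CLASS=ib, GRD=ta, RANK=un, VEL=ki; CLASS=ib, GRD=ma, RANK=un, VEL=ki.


cell CLASS=ib, GRD=ri, RANK=so, VEL=lu:
underlying: rozokid-na-zis-pak-oz
1. e -> o, i -> u / B C0 _: fires at position(s) 6, 11: rozokudnazuspakoz
2. v -> f, z -> s / _ #: fires at position(s) 17: rozokudnazuspakos
3. 0 -> a / C _ C: inserts after position(s) 7, 12: rozokudanazusapakos
surface: rozokudanazusapakos

cell CLASS=ib, GRD=ta, RANK=un, VEL=ki:
underlying: rozokid-na-s-fdo-e
1. e -> o, i -> u / B C0 _: fires at position(s) 6, 14: rozokudnasfdoo
2. v -> f, z -> s / _ #: no change
3. 0 -> a / C _ C: inserts after position(s) 7, 10, 11: rozokudanasafadoo
surface: rozokudanasafadoo

cell CLASS=ib, GRD=ma, RANK=un, VEL=ki:
underlying: rozokid-na-s-fdo-a
1. e -> o, i -> u / B C0 _: fires at position(s) 6: rozokudnasfdoa
2. v -> f, z -> s / _ #: no change
3. 0 -> a / C _ C: inserts after position(s) 7, 10, 11: rozokudanasafadoa
surface: rozokudanasafadoa


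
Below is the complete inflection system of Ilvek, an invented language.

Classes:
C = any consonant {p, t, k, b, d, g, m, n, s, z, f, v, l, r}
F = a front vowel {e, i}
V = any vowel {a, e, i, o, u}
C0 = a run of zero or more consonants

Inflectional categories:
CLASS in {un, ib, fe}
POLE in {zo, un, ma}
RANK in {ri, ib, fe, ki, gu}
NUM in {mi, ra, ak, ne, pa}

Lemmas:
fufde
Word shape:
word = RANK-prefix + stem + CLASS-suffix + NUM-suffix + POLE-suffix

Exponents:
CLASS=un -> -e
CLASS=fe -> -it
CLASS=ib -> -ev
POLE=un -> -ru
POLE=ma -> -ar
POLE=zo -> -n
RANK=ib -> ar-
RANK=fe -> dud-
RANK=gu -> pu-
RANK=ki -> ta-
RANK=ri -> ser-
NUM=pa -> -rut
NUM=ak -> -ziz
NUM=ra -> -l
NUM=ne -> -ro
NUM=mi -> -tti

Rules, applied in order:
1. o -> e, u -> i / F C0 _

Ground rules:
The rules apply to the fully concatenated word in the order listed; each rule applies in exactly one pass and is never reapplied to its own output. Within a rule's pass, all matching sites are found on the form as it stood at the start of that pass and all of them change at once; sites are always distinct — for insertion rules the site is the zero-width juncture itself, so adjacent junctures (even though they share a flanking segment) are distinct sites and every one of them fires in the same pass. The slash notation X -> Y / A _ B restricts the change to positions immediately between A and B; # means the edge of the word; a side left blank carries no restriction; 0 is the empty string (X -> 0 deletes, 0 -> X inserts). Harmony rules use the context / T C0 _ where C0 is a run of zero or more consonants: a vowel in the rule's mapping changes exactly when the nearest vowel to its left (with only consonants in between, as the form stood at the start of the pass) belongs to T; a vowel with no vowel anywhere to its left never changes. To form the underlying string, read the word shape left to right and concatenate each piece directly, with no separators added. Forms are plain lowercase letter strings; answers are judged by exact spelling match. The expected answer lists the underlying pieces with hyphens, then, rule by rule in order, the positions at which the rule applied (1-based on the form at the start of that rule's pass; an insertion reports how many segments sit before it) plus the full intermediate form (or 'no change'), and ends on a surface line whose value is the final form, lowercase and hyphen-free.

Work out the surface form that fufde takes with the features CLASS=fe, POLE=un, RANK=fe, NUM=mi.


underlying: dud-fufde-it-tti-ru
1. o -> e, u -> i / F C0 _: fires at position(s) 15: dudfufdeitttiri
surface: dudfufdeitttiri


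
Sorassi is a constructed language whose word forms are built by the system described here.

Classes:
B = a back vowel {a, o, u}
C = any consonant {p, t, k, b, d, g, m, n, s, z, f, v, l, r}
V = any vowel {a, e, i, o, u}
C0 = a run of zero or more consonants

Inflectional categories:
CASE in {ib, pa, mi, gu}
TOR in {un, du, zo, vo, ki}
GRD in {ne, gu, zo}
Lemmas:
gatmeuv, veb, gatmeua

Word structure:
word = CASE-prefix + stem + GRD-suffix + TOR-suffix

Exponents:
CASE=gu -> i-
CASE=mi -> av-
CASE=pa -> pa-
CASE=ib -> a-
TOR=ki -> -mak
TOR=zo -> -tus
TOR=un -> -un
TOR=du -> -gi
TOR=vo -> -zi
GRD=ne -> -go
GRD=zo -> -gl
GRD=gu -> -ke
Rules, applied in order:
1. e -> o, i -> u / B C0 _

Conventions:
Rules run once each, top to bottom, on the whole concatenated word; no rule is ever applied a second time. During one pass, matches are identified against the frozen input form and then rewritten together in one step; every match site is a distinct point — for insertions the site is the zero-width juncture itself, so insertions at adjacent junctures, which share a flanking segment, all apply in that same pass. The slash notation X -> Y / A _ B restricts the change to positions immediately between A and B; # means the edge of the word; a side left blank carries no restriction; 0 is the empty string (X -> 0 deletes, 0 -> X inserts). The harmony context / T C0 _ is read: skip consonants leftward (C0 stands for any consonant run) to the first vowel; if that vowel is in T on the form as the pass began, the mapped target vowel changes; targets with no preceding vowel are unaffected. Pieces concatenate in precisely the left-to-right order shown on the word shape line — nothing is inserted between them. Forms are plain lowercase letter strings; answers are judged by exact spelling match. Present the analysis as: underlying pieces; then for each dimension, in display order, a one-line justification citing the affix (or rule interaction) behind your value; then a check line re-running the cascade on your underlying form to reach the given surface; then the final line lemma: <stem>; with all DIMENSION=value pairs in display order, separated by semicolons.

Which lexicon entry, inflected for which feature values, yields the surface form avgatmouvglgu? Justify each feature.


underlying: av-gatmeuv-gl-gi
CASE=mi - signalled by the affix av-
TOR=du - signalled by the affix -gi
GRD=zo - signalled by the affix -gl
check: avgatmeuvglgi -> avgatmouvglgu
lemma: gatmeuv; CASE=mi; TOR=du; GRD=zo


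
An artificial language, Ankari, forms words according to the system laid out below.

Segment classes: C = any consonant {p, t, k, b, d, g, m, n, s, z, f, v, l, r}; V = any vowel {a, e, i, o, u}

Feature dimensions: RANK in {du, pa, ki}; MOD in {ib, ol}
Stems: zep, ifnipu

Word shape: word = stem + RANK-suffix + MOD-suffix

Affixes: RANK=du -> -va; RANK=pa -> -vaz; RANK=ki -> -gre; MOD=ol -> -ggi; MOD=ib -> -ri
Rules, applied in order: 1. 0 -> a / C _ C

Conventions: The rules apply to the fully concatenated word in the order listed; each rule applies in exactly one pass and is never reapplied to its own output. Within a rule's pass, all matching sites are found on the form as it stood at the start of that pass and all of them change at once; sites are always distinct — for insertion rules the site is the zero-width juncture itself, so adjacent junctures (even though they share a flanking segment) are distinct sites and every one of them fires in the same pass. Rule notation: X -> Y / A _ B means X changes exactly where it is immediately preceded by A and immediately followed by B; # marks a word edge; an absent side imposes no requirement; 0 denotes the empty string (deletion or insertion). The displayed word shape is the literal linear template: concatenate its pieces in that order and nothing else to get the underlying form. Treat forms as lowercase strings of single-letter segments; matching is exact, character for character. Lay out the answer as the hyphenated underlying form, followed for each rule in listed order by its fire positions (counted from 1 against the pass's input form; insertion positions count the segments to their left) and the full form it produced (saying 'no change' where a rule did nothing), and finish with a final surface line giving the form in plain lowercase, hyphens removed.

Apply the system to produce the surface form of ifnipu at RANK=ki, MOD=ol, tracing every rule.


underlying: ifnipu-gre-ggi
1. 0 -> a / C _ C: inserts after position(s) 2, 7, 10: ifanipugaregagi
surface: ifanipugaregagi


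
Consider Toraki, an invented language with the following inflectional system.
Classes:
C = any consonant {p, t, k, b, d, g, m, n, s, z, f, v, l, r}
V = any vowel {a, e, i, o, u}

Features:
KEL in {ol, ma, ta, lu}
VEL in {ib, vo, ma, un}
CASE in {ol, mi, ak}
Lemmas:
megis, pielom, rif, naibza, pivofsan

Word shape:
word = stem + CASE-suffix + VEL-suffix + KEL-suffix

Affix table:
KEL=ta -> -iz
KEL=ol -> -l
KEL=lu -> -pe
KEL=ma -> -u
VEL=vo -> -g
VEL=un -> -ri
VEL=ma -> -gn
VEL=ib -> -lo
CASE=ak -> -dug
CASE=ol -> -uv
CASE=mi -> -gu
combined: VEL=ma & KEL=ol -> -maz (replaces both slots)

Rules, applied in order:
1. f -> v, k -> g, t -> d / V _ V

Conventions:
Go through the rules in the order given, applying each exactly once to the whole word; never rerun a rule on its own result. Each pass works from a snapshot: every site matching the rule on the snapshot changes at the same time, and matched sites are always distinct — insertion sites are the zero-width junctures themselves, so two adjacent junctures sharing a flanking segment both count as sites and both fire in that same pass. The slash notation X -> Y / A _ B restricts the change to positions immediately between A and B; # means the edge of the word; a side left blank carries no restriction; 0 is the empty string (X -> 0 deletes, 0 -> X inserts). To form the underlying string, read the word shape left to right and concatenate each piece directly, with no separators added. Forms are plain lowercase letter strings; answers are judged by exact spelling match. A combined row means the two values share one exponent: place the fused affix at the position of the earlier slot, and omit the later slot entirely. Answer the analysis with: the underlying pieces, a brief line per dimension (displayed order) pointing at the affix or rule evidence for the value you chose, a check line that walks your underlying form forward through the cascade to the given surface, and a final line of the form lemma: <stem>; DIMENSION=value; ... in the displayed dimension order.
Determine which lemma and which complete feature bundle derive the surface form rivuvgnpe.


underlying: rif-uv-gn-pe
KEL=lu - signalled by the affix -pe
VEL=ma - signalled by the affix -gn
CASE=ol - signalled by the affix -uv
check: rifuvgnpe -> rivuvgnpe
lemma: rif; KEL=lu; VEL=ma; CASE=ol


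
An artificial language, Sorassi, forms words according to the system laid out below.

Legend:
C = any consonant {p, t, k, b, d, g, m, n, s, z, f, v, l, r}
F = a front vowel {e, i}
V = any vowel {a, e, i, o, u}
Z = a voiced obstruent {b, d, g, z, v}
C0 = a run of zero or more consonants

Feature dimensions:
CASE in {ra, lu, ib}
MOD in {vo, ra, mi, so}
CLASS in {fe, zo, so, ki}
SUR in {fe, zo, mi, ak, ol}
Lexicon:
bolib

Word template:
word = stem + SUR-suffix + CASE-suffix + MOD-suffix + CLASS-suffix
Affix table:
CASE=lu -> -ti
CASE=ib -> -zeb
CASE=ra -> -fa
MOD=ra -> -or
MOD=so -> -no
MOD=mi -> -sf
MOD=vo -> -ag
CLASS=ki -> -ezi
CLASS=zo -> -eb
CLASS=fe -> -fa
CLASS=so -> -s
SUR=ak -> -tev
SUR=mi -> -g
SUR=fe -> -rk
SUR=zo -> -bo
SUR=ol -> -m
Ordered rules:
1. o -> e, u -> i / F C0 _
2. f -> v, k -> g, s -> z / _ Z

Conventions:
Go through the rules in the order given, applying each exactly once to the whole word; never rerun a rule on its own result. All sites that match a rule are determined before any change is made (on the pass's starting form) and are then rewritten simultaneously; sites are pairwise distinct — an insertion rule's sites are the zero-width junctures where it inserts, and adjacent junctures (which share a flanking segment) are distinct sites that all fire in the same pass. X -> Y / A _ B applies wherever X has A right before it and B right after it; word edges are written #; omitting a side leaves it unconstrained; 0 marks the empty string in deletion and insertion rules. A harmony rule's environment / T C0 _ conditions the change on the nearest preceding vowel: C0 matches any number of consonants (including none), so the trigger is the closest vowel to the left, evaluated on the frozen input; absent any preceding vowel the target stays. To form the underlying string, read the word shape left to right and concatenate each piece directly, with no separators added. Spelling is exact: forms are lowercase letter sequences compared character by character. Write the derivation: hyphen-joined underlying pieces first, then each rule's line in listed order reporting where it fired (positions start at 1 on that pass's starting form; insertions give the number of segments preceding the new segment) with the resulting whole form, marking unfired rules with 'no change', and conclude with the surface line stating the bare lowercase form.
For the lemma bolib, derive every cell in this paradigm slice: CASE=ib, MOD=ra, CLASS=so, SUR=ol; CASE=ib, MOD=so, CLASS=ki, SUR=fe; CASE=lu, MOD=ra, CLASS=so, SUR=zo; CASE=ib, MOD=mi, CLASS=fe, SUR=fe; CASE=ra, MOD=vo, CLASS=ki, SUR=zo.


cell CASE=ib, MOD=ra, CLASS=so, SUR=ol:
underlying: bolib-m-zeb-or-s
1. o -> e, u -> i / F C0 _: fires at position(s) 10: bolibmzebers
2. f -> v, k -> g, s -> z / _ Z: no change
surface: bolibmzebers

cell CASE=ib, MOD=so, CLASS=ki, SUR=fe:
underlying: bolib-rk-zeb-no-ezi
1. o -> e, u -> i / F C0 _: fires at position(s) 12: bolibrkzebneezi
2. f -> v, k -> g, s -> z / _ Z: fires at position(s) 7: bolibrgzebneezi
surface: bolibrgzebneezi

cell CASE=lu, MOD=ra, CLASS=so, SUR=zo:
underlying: bolib-bo-ti-or-s
1. o -> e, u -> i / F C0 _: fires at position(s) 7, 10: bolibbetiers
2. f -> v, k -> g, s -> z / _ Z: no change
surface: bolibbetiers

cell CASE=ib, MOD=mi, CLASS=fe, SUR=fe:
underlying: bolib-rk-zeb-sf-fa
1. o -> e, u -> i / F C0 _: no change
2. f -> v, k -> g, s -> z / _ Z: fires at position(s) 7: bolibrgzebsffa
surface: bolibrgzebsffa

cell CASE=ra, MOD=vo, CLASS=ki, SUR=zo:
underlying: bolib-bo-fa-ag-ezi
1. o -> e, u -> i / F C0 _: fires at position(s) 7: bolibbefaagezi
2. f -> v, k -> g, s -> z / _ Z: no change
surface: bolibbefaagezi


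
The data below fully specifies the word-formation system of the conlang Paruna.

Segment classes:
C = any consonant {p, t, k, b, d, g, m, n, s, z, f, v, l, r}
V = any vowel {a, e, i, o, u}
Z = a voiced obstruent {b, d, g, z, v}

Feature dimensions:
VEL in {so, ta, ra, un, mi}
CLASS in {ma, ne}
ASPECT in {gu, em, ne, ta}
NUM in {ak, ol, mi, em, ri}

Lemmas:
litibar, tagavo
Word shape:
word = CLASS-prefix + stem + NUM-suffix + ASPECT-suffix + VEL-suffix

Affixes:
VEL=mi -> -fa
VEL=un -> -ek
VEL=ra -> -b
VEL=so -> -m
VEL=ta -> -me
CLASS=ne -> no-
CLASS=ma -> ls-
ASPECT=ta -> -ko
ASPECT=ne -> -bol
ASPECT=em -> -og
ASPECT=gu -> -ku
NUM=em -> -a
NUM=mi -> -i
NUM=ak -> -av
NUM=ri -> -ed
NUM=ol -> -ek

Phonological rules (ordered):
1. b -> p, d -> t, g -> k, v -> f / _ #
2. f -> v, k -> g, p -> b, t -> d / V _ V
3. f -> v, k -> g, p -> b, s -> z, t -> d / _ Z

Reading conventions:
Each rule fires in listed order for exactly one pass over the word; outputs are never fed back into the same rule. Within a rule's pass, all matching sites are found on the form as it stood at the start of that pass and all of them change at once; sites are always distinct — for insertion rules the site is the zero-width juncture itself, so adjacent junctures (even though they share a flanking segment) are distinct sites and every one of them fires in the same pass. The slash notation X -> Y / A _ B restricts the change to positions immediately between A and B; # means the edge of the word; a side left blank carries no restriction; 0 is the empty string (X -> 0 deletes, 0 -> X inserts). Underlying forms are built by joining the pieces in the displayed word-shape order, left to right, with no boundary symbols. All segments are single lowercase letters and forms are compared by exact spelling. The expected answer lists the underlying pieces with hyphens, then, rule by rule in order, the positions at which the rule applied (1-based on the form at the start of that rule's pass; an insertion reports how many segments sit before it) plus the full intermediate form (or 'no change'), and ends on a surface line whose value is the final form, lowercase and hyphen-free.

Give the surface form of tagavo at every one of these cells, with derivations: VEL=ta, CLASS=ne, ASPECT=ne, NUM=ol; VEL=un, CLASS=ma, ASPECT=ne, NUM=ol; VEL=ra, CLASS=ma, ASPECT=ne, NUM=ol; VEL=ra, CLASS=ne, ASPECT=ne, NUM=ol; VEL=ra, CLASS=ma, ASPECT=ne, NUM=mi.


cell VEL=ta, CLASS=ne, ASPECT=ne, NUM=ol:
underlying: no-tagavo-ek-bol-me
1. b -> p, d -> t, g -> k, v -> f / _ #: no change
2. f -> v, k -> g, p -> b, t -> d / V _ V: fires at position(s) 3: nodagavoekbolme
3. f -> v, k -> g, p -> b, s -> z, t -> d / _ Z: fires at position(s) 10: nodagavoegbolme
surface: nodagavoegbolme

cell VEL=un, CLASS=ma, ASPECT=ne, NUM=ol:
underlying: ls-tagavo-ek-bol-ek
1. b -> p, d -> t, g -> k, v -> f / _ #: no change
2. f -> v, k -> g, p -> b, t -> d / V _ V: no change
3. f -> v, k -> g, p -> b, s -> z, t -> d / _ Z: fires at position(s) 10: lstagavoegbolek
surface: lstagavoegbolek

cell VEL=ra, CLASS=ma, ASPECT=ne, NUM=ol:
underlying: ls-tagavo-ek-bol-b
1. b -> p, d -> t, g -> k, v -> f / _ #: fires at position(s) 14: lstagavoekbolp
2. f -> v, k -> g, p -> b, t -> d / V _ V: no change
3. f -> v, k -> g, p -> b, s -> z, t -> d / _ Z: fires at position(s) 10: lstagavoegbolp
surface: lstagavoegbolp

cell VEL=ra, CLASS=ne, ASPECT=ne, NUM=ol:
underlying: no-tagavo-ek-bol-b
1. b -> p, d -> t, g -> k, v -> f / _ #: fires at position(s) 14: notagavoekbolp
2. f -> v, k -> g, p -> b, t -> d / V _ V: fires at position(s) 3: nodagavoekbolp
3. f -> v, k -> g, p -> b, s -> z, t -> d / _ Z: fires at position(s) 10: nodagavoegbolp
surface: nodagavoegbolp

cell VEL=ra, CLASS=ma, ASPECT=ne, NUM=mi:
underlying: ls-tagavo-i-bol-b
1. b -> p, d -> t, g -> k, v -> f / _ #: fires at position(s) 13: lstagavoibolp
2. f -> v, k -> g, p -> b, t -> d / V _ V: no change
3. f -> v, k -> g, p -> b, s -> z, t -> d / _ Z: no change
surface: lstagavoibolp


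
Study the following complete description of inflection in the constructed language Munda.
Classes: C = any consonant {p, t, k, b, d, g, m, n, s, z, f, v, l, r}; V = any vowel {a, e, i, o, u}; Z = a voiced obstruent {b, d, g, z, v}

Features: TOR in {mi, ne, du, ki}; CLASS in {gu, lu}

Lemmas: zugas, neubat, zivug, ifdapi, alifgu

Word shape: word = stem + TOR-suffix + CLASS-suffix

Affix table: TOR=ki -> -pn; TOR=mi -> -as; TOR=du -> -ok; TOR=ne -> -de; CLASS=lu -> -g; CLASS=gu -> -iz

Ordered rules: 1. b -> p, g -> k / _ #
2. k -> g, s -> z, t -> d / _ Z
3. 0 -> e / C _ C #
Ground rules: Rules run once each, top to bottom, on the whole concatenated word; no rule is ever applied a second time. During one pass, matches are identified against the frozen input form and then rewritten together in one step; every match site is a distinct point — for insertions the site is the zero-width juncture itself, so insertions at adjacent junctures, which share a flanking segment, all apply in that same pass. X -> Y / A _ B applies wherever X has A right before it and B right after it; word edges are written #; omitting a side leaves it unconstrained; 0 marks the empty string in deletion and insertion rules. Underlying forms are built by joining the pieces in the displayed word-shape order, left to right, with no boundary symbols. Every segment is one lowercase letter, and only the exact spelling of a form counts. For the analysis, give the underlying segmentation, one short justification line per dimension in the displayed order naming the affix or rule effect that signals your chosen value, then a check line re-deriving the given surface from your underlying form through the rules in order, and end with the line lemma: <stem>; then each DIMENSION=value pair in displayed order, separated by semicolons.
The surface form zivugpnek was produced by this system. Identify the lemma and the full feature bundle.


underlying: zivug-pn-g
TOR=ki - signalled by the affix -pn
CLASS=lu - signalled by the affix -g
check: zivugpng -> zivugpnk -> zivugpnk -> zivugpnek
lemma: zivug; TOR=ki; CLASS=lu


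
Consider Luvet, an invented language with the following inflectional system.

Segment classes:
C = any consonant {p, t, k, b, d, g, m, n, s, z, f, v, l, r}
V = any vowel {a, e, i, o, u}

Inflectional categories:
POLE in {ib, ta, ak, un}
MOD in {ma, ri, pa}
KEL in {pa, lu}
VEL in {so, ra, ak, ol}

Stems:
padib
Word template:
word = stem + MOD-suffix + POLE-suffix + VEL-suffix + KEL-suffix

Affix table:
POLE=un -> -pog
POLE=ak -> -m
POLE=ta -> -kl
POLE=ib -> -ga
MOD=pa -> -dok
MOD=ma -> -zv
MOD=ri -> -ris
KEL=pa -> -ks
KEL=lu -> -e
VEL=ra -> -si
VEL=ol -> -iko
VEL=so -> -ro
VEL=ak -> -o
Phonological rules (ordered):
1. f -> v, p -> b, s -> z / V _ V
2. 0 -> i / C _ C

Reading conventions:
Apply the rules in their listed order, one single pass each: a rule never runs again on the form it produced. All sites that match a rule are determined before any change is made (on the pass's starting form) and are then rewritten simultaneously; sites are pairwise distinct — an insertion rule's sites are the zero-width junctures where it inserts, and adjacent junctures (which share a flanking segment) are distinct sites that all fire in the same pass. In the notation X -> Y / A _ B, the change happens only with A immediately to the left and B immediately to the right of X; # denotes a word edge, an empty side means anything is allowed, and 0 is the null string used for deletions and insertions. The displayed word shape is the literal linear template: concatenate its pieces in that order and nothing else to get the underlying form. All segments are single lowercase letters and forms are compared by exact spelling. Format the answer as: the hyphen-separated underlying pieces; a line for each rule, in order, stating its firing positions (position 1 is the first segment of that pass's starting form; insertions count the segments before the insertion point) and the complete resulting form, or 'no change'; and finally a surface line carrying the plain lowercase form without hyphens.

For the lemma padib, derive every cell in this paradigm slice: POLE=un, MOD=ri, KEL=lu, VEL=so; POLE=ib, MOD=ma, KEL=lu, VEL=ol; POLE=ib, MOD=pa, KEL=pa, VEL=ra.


cell POLE=un, MOD=ri, KEL=lu, VEL=so:
underlying: padib-ris-pog-ro-e
1. f -> v, p -> b, s -> z / V _ V: no change
2. 0 -> i / C _ C: inserts after position(s) 5, 8, 11: padibirisipogiroe
surface: padibirisipogiroe

cell POLE=ib, MOD=ma, KEL=lu, VEL=ol:
underlying: padib-zv-ga-iko-e
1. f -> v, p -> b, s -> z / V _ V: no change
2. 0 -> i / C _ C: inserts after position(s) 5, 6, 7: padibizivigaikoe
surface: padibizivigaikoe

cell POLE=ib, MOD=pa, KEL=pa, VEL=ra:
underlying: padib-dok-ga-si-ks
1. f -> v, p -> b, s -> z / V _ V: fires at position(s) 11: padibdokgaziks
2. 0 -> i / C _ C: inserts after position(s) 5, 8, 13: padibidokigazikis
surface: padibidokigazikis


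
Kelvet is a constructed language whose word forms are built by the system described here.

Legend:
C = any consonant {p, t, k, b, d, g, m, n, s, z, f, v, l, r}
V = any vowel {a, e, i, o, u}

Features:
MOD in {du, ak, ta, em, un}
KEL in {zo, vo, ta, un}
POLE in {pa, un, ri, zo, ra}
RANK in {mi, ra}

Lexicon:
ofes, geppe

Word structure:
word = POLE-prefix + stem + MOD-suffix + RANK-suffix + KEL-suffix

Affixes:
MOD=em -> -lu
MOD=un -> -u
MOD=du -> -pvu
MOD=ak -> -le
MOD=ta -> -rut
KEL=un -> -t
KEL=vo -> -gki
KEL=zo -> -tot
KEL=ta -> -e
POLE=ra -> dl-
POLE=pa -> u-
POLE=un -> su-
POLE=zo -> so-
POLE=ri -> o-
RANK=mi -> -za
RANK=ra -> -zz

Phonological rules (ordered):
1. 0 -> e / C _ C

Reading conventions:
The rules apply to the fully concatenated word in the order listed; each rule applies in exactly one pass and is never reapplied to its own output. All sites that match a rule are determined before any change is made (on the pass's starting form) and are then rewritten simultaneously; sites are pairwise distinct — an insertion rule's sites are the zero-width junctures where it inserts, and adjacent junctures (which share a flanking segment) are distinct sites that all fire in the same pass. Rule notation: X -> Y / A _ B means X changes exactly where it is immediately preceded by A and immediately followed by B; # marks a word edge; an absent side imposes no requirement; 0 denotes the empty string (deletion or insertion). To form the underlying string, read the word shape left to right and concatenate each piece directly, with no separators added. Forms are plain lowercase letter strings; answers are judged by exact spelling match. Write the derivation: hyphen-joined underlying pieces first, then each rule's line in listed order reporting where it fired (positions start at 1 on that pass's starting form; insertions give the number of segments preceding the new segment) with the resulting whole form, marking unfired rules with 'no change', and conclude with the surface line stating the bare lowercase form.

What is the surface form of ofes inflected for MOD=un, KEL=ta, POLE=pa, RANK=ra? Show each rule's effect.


underlying: u-ofes-u-zz-e
1. 0 -> e / C _ C: inserts after position(s) 7: uofesuzeze
surface: uofesuzeze


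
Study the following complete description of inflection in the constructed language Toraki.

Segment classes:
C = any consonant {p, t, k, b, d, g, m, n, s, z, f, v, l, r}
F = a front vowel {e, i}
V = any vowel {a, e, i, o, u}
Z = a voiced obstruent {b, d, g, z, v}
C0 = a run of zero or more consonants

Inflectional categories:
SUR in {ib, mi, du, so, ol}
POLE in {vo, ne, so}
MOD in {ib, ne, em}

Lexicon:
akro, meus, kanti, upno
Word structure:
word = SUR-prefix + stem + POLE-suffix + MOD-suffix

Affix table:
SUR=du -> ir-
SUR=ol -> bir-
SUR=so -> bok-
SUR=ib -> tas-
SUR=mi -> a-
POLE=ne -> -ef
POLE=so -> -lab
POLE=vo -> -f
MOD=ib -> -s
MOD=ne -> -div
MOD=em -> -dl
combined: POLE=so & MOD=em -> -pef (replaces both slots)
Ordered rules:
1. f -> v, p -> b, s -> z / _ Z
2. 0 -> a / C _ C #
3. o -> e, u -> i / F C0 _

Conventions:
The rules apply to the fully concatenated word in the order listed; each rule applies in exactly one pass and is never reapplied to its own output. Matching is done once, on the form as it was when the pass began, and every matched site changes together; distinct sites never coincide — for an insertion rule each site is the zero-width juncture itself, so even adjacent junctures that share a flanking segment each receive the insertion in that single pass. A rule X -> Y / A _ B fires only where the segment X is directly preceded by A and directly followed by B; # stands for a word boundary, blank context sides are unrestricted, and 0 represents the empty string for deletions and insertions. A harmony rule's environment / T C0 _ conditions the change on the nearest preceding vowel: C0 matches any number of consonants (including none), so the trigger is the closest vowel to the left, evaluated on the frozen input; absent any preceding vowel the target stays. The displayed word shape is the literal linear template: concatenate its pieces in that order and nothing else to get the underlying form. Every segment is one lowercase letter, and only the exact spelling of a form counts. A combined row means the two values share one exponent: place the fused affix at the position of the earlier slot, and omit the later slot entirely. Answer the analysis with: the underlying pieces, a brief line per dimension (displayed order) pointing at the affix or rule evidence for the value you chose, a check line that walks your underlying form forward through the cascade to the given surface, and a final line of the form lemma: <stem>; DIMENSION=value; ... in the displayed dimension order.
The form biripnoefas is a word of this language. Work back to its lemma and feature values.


underlying: bir-upno-ef-s
SUR=ol - signalled by the affix bir-
POLE=ne - signalled by the affix -ef
MOD=ib - signalled by the affix -s
check: birupnoefs -> birupnoefs -> birupnoefas -> biripnoefas
lemma: upno; SUR=ol; POLE=ne; MOD=ib


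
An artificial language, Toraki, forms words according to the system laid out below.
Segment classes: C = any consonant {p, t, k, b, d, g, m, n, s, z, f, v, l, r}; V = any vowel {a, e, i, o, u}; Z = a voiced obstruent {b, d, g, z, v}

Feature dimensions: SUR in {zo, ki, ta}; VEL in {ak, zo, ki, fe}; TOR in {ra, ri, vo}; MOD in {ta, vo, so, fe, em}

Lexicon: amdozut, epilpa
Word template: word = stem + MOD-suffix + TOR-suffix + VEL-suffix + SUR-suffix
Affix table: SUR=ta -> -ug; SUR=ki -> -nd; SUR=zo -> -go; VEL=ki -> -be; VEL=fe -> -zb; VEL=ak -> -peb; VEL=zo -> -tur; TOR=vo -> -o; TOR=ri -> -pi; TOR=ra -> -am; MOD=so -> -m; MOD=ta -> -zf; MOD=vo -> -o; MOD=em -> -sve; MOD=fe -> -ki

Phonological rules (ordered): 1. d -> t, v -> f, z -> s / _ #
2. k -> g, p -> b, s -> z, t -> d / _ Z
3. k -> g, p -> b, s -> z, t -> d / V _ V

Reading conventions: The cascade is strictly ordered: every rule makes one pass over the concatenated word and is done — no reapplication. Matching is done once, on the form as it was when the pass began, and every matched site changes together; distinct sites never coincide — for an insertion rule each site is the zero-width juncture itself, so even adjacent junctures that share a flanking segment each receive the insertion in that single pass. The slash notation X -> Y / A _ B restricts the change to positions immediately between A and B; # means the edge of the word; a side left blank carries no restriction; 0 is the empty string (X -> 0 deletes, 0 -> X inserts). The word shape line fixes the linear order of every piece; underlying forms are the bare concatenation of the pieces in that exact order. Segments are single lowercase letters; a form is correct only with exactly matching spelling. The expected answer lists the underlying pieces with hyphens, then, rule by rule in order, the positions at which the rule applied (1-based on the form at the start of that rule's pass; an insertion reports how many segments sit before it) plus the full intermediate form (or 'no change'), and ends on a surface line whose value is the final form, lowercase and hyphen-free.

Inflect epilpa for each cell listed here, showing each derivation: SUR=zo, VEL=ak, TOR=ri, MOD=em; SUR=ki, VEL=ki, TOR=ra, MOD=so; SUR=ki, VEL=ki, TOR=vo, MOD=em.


cell SUR=zo, VEL=ak, TOR=ri, MOD=em:
underlying: epilpa-sve-pi-peb-go
1. d -> t, v -> f, z -> s / _ #: no change
2. k -> g, p -> b, s -> z, t -> d / _ Z: fires at position(s) 7: epilpazvepipebgo
3. k -> g, p -> b, s -> z, t -> d / V _ V: fires at position(s) 2, 10, 12: ebilpazvebibebgo
surface: ebilpazvebibebgo

cell SUR=ki, VEL=ki, TOR=ra, MOD=so:
underlying: epilpa-m-am-be-nd
1. d -> t, v -> f, z -> s / _ #: fires at position(s) 13: epilpamambent
2. k -> g, p -> b, s -> z, t -> d / _ Z: no change
3. k -> g, p -> b, s -> z, t -> d / V _ V: fires at position(s) 2: ebilpamambent
surface: ebilpamambent

cell SUR=ki, VEL=ki, TOR=vo, MOD=em:
underlying: epilpa-sve-o-be-nd
1. d -> t, v -> f, z -> s / _ #: fires at position(s) 14: epilpasveobent
2. k -> g, p -> b, s -> z, t -> d / _ Z: fires at position(s) 7: epilpazveobent
3. k -> g, p -> b, s -> z, t -> d / V _ V: fires at position(s) 2: ebilpazveobent
surface: ebilpazveobent


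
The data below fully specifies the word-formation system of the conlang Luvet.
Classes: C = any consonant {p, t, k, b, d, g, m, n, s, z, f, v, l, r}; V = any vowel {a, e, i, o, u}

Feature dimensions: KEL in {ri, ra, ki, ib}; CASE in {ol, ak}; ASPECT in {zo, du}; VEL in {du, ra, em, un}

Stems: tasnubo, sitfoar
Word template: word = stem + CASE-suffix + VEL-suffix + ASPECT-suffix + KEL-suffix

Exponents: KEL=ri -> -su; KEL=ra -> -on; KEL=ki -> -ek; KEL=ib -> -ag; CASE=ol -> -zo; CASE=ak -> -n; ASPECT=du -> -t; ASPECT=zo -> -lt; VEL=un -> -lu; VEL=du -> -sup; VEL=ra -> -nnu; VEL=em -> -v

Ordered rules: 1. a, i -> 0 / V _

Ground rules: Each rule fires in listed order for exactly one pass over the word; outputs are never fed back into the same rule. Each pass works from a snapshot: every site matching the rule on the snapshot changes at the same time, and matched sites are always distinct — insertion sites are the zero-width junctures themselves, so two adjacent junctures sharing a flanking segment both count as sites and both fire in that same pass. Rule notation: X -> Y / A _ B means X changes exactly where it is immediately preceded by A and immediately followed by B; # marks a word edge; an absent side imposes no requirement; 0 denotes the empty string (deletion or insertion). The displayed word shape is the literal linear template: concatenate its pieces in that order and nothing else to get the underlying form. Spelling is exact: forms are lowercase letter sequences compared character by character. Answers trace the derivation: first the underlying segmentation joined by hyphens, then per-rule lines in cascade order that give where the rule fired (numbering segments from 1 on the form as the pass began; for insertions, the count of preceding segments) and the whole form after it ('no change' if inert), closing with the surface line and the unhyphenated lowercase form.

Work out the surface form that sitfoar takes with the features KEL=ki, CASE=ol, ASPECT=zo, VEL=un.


underlying: sitfoar-zo-lu-lt-ek
1. a, i -> 0 / V _: fires at position(s) 6: sitforzolultek
surface: sitforzolultek


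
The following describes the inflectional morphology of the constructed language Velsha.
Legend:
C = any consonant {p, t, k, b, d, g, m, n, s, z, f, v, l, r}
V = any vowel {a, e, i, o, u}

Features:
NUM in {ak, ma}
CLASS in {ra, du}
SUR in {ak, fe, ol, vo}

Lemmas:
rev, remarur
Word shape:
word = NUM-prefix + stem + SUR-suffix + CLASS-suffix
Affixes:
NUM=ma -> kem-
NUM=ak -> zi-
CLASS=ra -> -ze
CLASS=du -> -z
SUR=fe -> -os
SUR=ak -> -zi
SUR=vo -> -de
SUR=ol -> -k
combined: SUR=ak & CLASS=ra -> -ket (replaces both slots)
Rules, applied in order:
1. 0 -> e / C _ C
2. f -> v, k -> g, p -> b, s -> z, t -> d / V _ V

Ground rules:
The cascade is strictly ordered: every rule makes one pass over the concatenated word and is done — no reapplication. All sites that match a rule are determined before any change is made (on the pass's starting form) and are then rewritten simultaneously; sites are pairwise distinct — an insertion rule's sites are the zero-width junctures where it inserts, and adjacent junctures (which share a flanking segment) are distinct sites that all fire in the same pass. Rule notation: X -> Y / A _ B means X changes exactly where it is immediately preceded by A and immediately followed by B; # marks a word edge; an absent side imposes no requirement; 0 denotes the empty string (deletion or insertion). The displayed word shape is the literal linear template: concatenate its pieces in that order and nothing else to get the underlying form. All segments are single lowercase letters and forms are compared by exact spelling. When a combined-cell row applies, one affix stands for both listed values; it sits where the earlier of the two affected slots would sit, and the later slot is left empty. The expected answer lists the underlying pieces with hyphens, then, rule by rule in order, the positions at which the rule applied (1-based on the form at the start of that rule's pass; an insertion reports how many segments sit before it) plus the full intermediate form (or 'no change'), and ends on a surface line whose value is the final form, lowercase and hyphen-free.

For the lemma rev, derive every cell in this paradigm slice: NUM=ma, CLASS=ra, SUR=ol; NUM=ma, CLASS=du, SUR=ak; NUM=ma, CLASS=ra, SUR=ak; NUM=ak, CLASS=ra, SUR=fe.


cell NUM=ma, CLASS=ra, SUR=ol:
underlying: kem-rev-k-ze
1. 0 -> e / C _ C: inserts after position(s) 3, 6, 7: kemerevekeze
2. f -> v, k -> g, p -> b, s -> z, t -> d / V _ V: fires at position(s) 9: kemerevegeze
surface: kemerevegeze

cell NUM=ma, CLASS=du, SUR=ak:
underlying: kem-rev-zi-z
1. 0 -> e / C _ C: inserts after position(s) 3, 6: kemereveziz
2. f -> v, k -> g, p -> b, s -> z, t -> d / V _ V: no change
surface: kemereveziz

cell NUM=ma, CLASS=ra, SUR=ak:
underlying: kem-rev-ket
1. 0 -> e / C _ C: inserts after position(s) 3, 6: kemereveket
2. f -> v, k -> g, p -> b, s -> z, t -> d / V _ V: fires at position(s) 9: kemereveget
surface: kemereveget

cell NUM=ak, CLASS=ra, SUR=fe:
underlying: zi-rev-os-ze
1. 0 -> e / C _ C: inserts after position(s) 7: zirevoseze
2. f -> v, k -> g, p -> b, s -> z, t -> d / V _ V: fires at position(s) 7: zirevozeze
surface: zirevozeze
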